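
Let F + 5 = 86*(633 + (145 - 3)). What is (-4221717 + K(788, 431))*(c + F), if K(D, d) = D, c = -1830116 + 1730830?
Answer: 137775343489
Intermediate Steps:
c = -99286
F = 66645 (F = -5 + 86*(633 + (145 - 3)) = -5 + 86*(633 + 142) = -5 + 86*775 = -5 + 66650 = 66645)
(-4221717 + K(788, 431))*(c + F) = (-4221717 + 788)*(-99286 + 66645) = -4220929*(-32641) = 137775343489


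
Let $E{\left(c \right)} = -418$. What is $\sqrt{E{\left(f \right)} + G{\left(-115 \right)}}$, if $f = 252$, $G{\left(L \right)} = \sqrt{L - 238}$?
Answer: $\sqrt{-418 + i \sqrt{353}} \approx 0.4594 + 20.45 i$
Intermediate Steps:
$G{\left(L \right)} = \sqrt{-238 + L}$
$\sqrt{E{\left(f \right)} + G{\left(-115 \right)}} = \sqrt{-418 + \sqrt{-238 - 115}} = \sqrt{-418 + \sqrt{-353}} = \sqrt{-418 + i \sqrt{353}}$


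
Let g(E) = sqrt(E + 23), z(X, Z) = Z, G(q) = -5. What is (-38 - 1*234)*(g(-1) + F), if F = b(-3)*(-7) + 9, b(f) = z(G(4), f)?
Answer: -8160 - 272*sqrt(22) ≈ -9435.8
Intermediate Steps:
b(f) = f
g(E) = sqrt(23 + E)
F = 30 (F = -3*(-7) + 9 = 21 + 9 = 30)
(-38 - 1*234)*(g(-1) + F) = (-38 - 1*234)*(sqrt(23 - 1) + 30) = (-38 - 234)*(sqrt(22) + 30) = -272*(30 + sqrt(22)) = -8160 - 272*sqrt(22)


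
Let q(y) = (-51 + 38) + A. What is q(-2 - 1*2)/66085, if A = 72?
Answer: 59/66085 ≈ 0.00089279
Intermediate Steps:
q(y) = 59 (q(y) = (-51 + 38) + 72 = -13 + 72 = 59)
q(-2 - 1*2)/66085 = 59/66085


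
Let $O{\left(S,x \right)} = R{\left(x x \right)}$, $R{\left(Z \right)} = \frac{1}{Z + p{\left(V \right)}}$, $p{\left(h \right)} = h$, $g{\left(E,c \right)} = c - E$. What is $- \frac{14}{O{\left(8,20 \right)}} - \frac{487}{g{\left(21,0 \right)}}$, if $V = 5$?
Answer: $- \frac{118583}{21} \approx -5646.8$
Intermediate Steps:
$R{\left(Z \right)} = \frac{1}{5 + Z}$ ($R{\left(Z \right)} = \frac{1}{Z + 5} = \frac{1}{5 + Z}$)
$O{\left(S,x \right)} = \frac{1}{5 + x^{2}}$ ($O{\left(S,x \right)} = \frac{1}{5 + x x} = \frac{1}{5 + x^{2}}$)
$- \frac{14}{O{\left(8,20 \right)}} - \frac{487}{g{\left(21,0 \right)}} = - \frac{14}{\frac{1}{5 + 20^{2}}} - \frac{487}{0 - 21} = - \frac{14}{\frac{1}{5 + 400}} - \frac{487}{0 - 21} = - \frac{14}{\frac{1}{405}} - \frac{487}{-21} = - 14 \frac{1}{\frac{1}{405}} - - \frac{487}{21} = \left(-14\right) 405 + \frac{487}{21} = -5670 + \frac{487}{21} = - \frac{118583}{21}$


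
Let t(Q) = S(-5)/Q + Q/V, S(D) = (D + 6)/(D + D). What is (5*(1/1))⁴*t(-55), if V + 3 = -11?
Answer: 189150/77 ≈ 2456.5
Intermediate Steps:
S(D) = (6 + D)/(2*D) (S(D) = (6 + D)/((2*D)) = (6 + D)*(1/(2*D)) = (6 + D)/(2*D))
V = -14 (V = -3 - 11 = -14)
t(Q) = -1/(10*Q) - Q/14 (t(Q) = ((½)*(6 - 5)/(-5))/Q + Q/(-14) = ((½)*(-⅕)*1)/Q + Q*(-1/14) = -1/(10*Q) - Q/14)
(5*(1/1))⁴*t(-55) = (5*(1/1))⁴*(-⅒/(-55) - 1/14*(-55)) = (5*(1*1))⁴*(-⅒*(-1/55) + 55/14) = (5*1)⁴*(1/550 + 55/14) = 5⁴*(7566/1925) = 625*(7566/1925) = 189150/77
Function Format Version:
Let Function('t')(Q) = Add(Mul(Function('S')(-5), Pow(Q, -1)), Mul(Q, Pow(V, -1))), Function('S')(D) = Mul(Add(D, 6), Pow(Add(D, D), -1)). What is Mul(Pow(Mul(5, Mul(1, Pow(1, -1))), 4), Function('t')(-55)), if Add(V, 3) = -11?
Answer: Rational(189150, 77) ≈ 2456.5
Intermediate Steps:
Function('S')(D) = Mul(Rational(1, 2), Pow(D, -1), Add(6, D)) (Function('S')(D) = Mul(Add(6, D), Pow(Mul(2, D), -1)) = Mul(Add(6, D), Mul(Rational(1, 2), Pow(D, -1))) = Mul(Rational(1, 2), Pow(D, -1), Add(6, D)))
V = -14 (V = Add(-3, -11) = -14)
Function('t')(Q) = Add(Mul(Rational(-1, 10), Pow(Q, -1)), Mul(Rational(-1, 14), Q)) (Function('t')(Q) = Add(Mul(Mul(Rational(1, 2), Pow(-5, -1), Add(6, -5)), Pow(Q, -1)), Mul(Q, Pow(-14, -1))) = Add(Mul(Mul(Rational(1, 2), Rational(-1, 5), 1), Pow(Q, -1)), Mul(Q, Rational(-1, 14))) = Add(Mul(Rational(-1, 10), Pow(Q, -1)), Mul(Rational(-1, 14), Q)))
Mul(Pow(Mul(5, Mul(1, Pow(1, -1))), 4), Function('t')(-55)) = Mul(Pow(Mul(5, Mul(1, Pow(1, -1))), 4), Add(Mul(Rational(-1, 10), Pow(-55, -1)), Mul(Rational(-1, 14), -55))) = Mul(Pow(Mul(5, Mul(1, 1)), 4), Add(Mul(Rational(-1, 10), Rational(-1, 55)), Rational(55, 14))) = Mul(Pow(Mul(5, 1), 4), Add(Rational(1, 550), Rational(55, 14))) = Mul(Pow(5, 4), Rational(7566, 1925)) = Mul(625, Rational(7566, 1925)) = Rational(189150, 77)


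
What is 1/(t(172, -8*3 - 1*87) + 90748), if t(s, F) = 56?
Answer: 1/90804 ≈ 1.1013e-5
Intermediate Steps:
1/(t(172, -8*3 - 1*87) + 90748) = 1/(56 + 90748) = 1/90804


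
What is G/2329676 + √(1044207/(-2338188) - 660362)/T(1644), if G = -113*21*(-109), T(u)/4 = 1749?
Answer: 258657/2329676 + 7*I*√2046645579098621/2726327208 ≈ 0.11103 + 0.11616*I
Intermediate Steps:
T(u) = 6996 (T(u) = 4*1749 = 6996)
G = 258657 (G = -2373*(-109) = 258657)
G/2329676 + √(1044207/(-2338188) - 660362)/T(1644) = 258657/2329676 + √(1044207/(-2338188) - 660362)/6996 = 258657*(1/2329676) + √(1044207*(-1/2338188) - 660362)*(1/6996) = 258657/2329676 + √(-348069/779396 - 660362)*(1/6996) = 258657/2329676 + √(-514683849421/779396)*(1/6996) = 258657/2329676 + (7*I*√2046645579098621/389698)*(1/6996) = 258657/2329676 + 7*I*√2046645579098621/2726327208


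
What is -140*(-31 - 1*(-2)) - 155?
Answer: 3905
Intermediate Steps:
-140*(-31 - 1*(-2)) - 155 = -140*(-31 + 2) - 155 = -140*(-29) - 155 = 4060 - 155 = 3905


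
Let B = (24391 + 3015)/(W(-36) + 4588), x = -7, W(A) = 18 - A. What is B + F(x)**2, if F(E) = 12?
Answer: 347927/2321 ≈ 149.90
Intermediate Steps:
B = 13703/2321 (B = (24391 + 3015)/((18 - 1*(-36)) + 4588) = 27406/((18 + 36) + 4588) = 27406/(54 + 4588) = 27406/4642 = 27406*(1/4642) = 13703/2321 ≈ 5.9039)
B + F(x)**2 = 13703/2321 + 12**2 = 13703/2321 + 144 = 347927/2321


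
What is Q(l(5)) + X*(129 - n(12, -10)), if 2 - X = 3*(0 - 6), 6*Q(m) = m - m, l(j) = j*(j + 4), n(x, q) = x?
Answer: 2340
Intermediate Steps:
l(j) = j*(4 + j)
Q(m) = 0 (Q(m) = (m - m)/6 = (1/6)*0 = 0)
X = 20 (X = 2 - 3*(0 - 6) = 2 - 3*(-6) = 2 - 1*(-18) = 2 + 18 = 20)
Q(l(5)) + X*(129 - n(12, -10)) = 0 + 20*(129 - 1*12) = 0 + 20*(129 - 12) = 0 + 20*117 = 0 + 2340 = 2340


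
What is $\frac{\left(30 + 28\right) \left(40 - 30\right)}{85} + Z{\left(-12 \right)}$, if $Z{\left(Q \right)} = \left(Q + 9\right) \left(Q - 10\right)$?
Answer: $\frac{1238}{17} \approx 72.823$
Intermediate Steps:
$Z{\left(Q \right)} = \left(-10 + Q\right) \left(9 + Q\right)$ ($Z{\left(Q \right)} = \left(9 + Q\right) \left(-10 + Q\right) = \left(-10 + Q\right) \left(9 + Q\right)$)
$\frac{\left(30 + 28\right) \left(40 - 30\right)}{85} + Z{\left(-12 \right)} = \frac{\left(30 + 28\right) \left(40 - 30\right)}{85} - \left(78 - 144\right) = 58 \cdot 10 \cdot \frac{1}{85} + \left(-90 + 144 + 12\right) = 580 \cdot \frac{1}{85} + 66 = \frac{116}{17} + 66 = \frac{1238}{17}$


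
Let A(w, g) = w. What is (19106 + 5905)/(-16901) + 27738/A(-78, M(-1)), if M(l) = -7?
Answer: -78458466/219713 ≈ -357.10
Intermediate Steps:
(19106 + 5905)/(-16901) + 27738/A(-78, M(-1)) = (19106 + 5905)/(-16901) + 27738/(-78) = 25011*(-1/16901) + 27738*(-1/78) = -25011/16901 - 4623/13 = -78458466/219713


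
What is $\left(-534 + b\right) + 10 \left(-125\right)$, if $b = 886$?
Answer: $-898$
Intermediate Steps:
$\left(-534 + b\right) + 10 \left(-125\right) = \left(-534 + 886\right) + 10 \left(-125\right) = 352 - 1250 = -898$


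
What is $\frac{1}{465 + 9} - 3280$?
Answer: $- \frac{1554719}{474} \approx -3280.0$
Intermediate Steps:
$\frac{1}{465 + 9} - 3280 = \frac{1}{474} - 3280 = - \frac{1554719}{474}$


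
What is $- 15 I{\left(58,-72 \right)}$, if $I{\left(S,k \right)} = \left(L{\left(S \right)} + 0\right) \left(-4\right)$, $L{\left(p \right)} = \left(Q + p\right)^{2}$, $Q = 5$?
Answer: $238140$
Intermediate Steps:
$L{\left(p \right)} = \left(5 + p\right)^{2}$
$I{\left(S,k \right)} = - 4 \left(5 + S\right)^{2}$ ($I{\left(S,k \right)} = \left(\left(5 + S\right)^{2} + 0\right) \left(-4\right) = \left(5 + S\right)^{2} \left(-4\right) = - 4 \left(5 + S\right)^{2}$)
$- 15 I{\left(58,-72 \right)} = - 15 \left(- 4 \left(5 + 58\right)^{2}\right) = - 15 \left(- 4 \cdot 63^{2}\right) = - 15 \left(\left(-4\right) 3969\right) = \left(-15\right) \left(-15876\right) = 238140$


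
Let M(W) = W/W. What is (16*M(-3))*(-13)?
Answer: -208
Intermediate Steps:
M(W) = 1
(16*M(-3))*(-13) = (16*1)*(-13) = 16*(-13) = -208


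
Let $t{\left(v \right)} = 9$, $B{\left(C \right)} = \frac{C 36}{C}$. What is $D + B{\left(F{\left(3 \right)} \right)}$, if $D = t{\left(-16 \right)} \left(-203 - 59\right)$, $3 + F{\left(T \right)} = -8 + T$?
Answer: $-2322$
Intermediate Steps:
$F{\left(T \right)} = -11 + T$ ($F{\left(T \right)} = -3 + \left(-8 + T\right) = -11 + T$)
$B{\left(C \right)} = 36$ ($B{\left(C \right)} = \frac{36 C}{C} = 36$)
$D = -2358$ ($D = 9 \left(-203 - 59\right) = 9 \left(-262\right) = -2358$)
$D + B{\left(F{\left(3 \right)} \right)} = -2358 + 36 = -2322$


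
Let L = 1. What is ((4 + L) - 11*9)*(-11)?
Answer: 1034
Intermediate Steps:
((4 + L) - 11*9)*(-11) = ((4 + 1) - 11*9)*(-11) = (5 - 99)*(-11) = -94*(-11) = 1034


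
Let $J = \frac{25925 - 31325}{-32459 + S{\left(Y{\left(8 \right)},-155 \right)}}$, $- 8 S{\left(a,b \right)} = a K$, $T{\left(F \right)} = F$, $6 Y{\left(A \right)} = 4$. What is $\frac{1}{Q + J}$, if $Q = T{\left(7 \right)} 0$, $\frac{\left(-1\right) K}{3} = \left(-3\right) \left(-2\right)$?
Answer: $\frac{12983}{2160} \approx 6.0107$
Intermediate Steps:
$K = -18$ ($K = - 3 \left(\left(-3\right) \left(-2\right)\right) = \left(-3\right) 6 = -18$)
$Y{\left(A \right)} = \frac{2}{3}$ ($Y{\left(A \right)} = \frac{1}{6} \cdot 4 = \frac{2}{3}$)
$S{\left(a,b \right)} = \frac{9 a}{4}$ ($S{\left(a,b \right)} = - \frac{a \left(-18\right)}{8} = - \frac{\left(-18\right) a}{8} = \frac{9 a}{4}$)
$Q = 0$ ($Q = 7 \cdot 0 = 0$)
$J = \frac{2160}{12983}$ ($J = \frac{25925 - 31325}{-32459 + \frac{9}{4} \cdot \frac{2}{3}} = - \frac{5400}{-32459 + \frac{3}{2}} = - \frac{5400}{- \frac{64915}{2}} = \left(-5400\right) \left(- \frac{2}{64915}\right) = \frac{2160}{12983} \approx 0.16637$)
$\frac{1}{Q + J} = \frac{1}{0 + \frac{2160}{12983}} = \frac{1}{\frac{2160}{12983}} = \frac{12983}{2160}$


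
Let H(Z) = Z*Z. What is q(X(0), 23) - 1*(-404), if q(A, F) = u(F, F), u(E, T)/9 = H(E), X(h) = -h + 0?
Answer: 5165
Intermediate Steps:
H(Z) = Z²
X(h) = -h
u(E, T) = 9*E²
q(A, F) = 9*F²
q(X(0), 23) - 1*(-404) = 9*23² - 1*(-404) = 9*529 + 404 = 4761 + 404 = 5165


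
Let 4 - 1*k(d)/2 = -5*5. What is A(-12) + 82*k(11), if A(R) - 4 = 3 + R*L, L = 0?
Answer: 4763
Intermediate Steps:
A(R) = 7 (A(R) = 4 + (3 + R*0) = 4 + (3 + 0) = 4 + 3 = 7)
k(d) = 58 (k(d) = 8 - (-10)*5 = 8 - 2*(-25) = 8 + 50 = 58)
A(-12) + 82*k(11) = 7 + 82*58 = 7 + 4756 = 4763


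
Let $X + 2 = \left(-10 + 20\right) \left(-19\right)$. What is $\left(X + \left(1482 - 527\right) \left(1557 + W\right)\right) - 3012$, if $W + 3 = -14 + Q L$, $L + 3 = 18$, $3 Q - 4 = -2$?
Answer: $1477046$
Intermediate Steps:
$Q = \frac{2}{3}$ ($Q = \frac{4}{3} + \frac{1}{3} \left(-2\right) = \frac{4}{3} - \frac{2}{3} = \frac{2}{3} \approx 0.66667$)
$L = 15$ ($L = -3 + 18 = 15$)
$X = -192$ ($X = -2 + \left(-10 + 20\right) \left(-19\right) = -2 + 10 \left(-19\right) = -2 - 190 = -192$)
$W = -7$ ($W = -3 + \left(-14 + \frac{2}{3} \cdot 15\right) = -3 + \left(-14 + 10\right) = -3 - 4 = -7$)
$\left(X + \left(1482 - 527\right) \left(1557 + W\right)\right) - 3012 = \left(-192 + \left(1482 - 527\right) \left(1557 - 7\right)\right) - 3012 = \left(-192 + 955 \cdot 1550\right) - 3012 = \left(-192 + 1480250\right) - 3012 = 1480058 - 3012 = 1477046$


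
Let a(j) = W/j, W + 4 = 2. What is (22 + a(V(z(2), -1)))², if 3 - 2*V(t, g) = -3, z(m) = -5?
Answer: 4096/9 ≈ 455.11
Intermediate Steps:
W = -2 (W = -4 + 2 = -2)
V(t, g) = 3 (V(t, g) = 3/2 - ½*(-3) = 3/2 + 3/2 = 3)
a(j) = -2/j
(22 + a(V(z(2), -1)))² = (22 - 2/3)² = (22 - 2*⅓)² = (22 - ⅔)² = (64/3)² = 4096/9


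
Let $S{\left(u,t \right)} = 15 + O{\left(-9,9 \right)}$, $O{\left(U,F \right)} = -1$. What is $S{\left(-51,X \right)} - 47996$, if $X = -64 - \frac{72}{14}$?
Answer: $-47982$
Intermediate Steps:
$X = - \frac{484}{7}$ ($X = -64 - 72 \cdot \frac{1}{14} = -64 - \frac{36}{7} = - \frac{484}{7} \approx -69.143$)
$S{\left(u,t \right)} = 14$ ($S{\left(u,t \right)} = 15 - 1 = 14$)
$S{\left(-51,X \right)} - 47996 = 14 - 47996 = -47982$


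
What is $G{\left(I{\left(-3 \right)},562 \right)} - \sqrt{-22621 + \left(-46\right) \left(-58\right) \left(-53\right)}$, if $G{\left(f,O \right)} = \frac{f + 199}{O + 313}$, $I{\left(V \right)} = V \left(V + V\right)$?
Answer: $\frac{31}{125} - 405 i \approx 0.248 - 405.0 i$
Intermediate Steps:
$I{\left(V \right)} = 2 V^{2}$ ($I{\left(V \right)} = V 2 V = 2 V^{2}$)
$G{\left(f,O \right)} = \frac{199 + f}{313 + O}$
$G{\left(I{\left(-3 \right)},562 \right)} - \sqrt{-22621 + \left(-46\right) \left(-58\right) \left(-53\right)} = \frac{199 + 2 \left(-3\right)^{2}}{313 + 562} - \sqrt{-22621 + \left(-46\right) \left(-58\right) \left(-53\right)} = \frac{199 + 2 \cdot 9}{875} - \sqrt{-22621 + 2668 \left(-53\right)} = \frac{199 + 18}{875} - \sqrt{-22621 - 141404} = \frac{1}{875} \cdot 217 - \sqrt{-164025} = \frac{31}{125} - 405 i$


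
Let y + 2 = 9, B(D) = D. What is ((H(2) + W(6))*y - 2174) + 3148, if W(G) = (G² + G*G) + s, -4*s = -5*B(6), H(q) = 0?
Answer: 3061/2 ≈ 1530.5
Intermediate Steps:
s = 15/2 (s = -(-5)*6/4 = -¼*(-30) = 15/2 ≈ 7.5000)
W(G) = 15/2 + 2*G² (W(G) = (G² + G*G) + 15/2 = (G² + G²) + 15/2 = 2*G² + 15/2 = 15/2 + 2*G²)
y = 7 (y = -2 + 9 = 7)
((H(2) + W(6))*y - 2174) + 3148 = ((0 + (15/2 + 2*6²))*7 - 2174) + 3148 = ((0 + (15/2 + 2*36))*7 - 2174) + 3148 = ((0 + (15/2 + 72))*7 - 2174) + 3148 = ((0 + 159/2)*7 - 2174) + 3148 = ((159/2)*7 - 2174) + 3148 = (1113/2 - 2174) + 3148 = -3235/2 + 3148 = 3061/2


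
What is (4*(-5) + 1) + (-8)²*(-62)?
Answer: -3987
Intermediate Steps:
(4*(-5) + 1) + (-8)²*(-62) = (-20 + 1) + 64*(-62) = -19 - 3968 = -3987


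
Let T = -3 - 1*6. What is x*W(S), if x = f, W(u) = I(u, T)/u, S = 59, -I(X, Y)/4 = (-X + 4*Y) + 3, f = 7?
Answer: 2576/59 ≈ 43.661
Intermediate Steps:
T = -9 (T = -3 - 6 = -9)
I(X, Y) = -12 - 16*Y + 4*X (I(X, Y) = -4*((-X + 4*Y) + 3) = -4*(3 - X + 4*Y) = -12 - 16*Y + 4*X)
W(u) = (132 + 4*u)/u (W(u) = (-12 - 16*(-9) + 4*u)/u = (-12 + 144 + 4*u)/u = (132 + 4*u)/u)
x = 7
x*W(S) = 7*(4 + 132/59) = 7*(368/59) = 2576/59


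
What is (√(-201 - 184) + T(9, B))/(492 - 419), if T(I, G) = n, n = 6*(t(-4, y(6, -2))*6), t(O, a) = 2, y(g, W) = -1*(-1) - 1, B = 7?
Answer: 72/73 + I*√385/73 ≈ 0.9863 + 0.26879*I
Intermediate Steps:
y(g, W) = 0 (y(g, W) = 1 - 1 = 0)
n = 72 (n = 6*(2*6) = 6*12 = 72)
T(I, G) = 72
(√(-201 - 184) + T(9, B))/(492 - 419) = (√(-201 - 184) + 72)/(492 - 419) = (√(-385) + 72)/73 = (I*√385 + 72)*(1/73) = (72 + I*√385)*(1/73) = 72/73 + I*√385/73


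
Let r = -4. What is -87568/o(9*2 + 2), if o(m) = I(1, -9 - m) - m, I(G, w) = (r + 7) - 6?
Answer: 87568/23 ≈ 3807.3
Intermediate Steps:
I(G, w) = -3 (I(G, w) = (-4 + 7) - 6 = 3 - 6 = -3)
o(m) = -3 - m
-87568/o(9*2 + 2) = -87568/(-3 - (9*2 + 2)) = -87568/(-3 - (18 + 2)) = -87568/(-3 - 1*20) = -87568/(-3 - 20) = -87568/(-23) = -87568*(-1/23) = 87568/23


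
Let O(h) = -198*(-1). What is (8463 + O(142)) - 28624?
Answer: -19963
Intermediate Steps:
O(h) = 198 (O(h) = -33*(-6) = 198)
(8463 + O(142)) - 28624 = (8463 + 198) - 28624 = 8661 - 28624 = -19963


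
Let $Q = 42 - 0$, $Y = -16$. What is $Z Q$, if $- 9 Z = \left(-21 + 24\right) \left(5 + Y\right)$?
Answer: $154$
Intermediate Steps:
$Z = \frac{11}{3}$ ($Z = - \frac{\left(-21 + 24\right) \left(5 - 16\right)}{9} = - \frac{3 \left(-11\right)}{9} = \left(- \frac{1}{9}\right) \left(-33\right) = \frac{11}{3} \approx 3.6667$)
$Q = 42$ ($Q = 42 + 0 = 42$)
$Z Q = \frac{11}{3} \cdot 42 = 154$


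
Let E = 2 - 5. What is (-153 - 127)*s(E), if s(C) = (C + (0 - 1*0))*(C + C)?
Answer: -5040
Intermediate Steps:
E = -3
s(C) = 2*C² (s(C) = (C + (0 + 0))*(2*C) = (C + 0)*(2*C) = C*(2*C) = 2*C²)
(-153 - 127)*s(E) = (-153 - 127)*(2*(-3)²) = -560*9 = -280*18 = -5040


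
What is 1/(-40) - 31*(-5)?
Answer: 6199/40 ≈ 154.98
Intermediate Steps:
1/(-40) - 31*(-5) = -1/40 + 155 = 6199/40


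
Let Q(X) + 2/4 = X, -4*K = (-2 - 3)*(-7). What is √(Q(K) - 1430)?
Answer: I*√5757/2 ≈ 37.937*I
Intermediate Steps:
K = -35/4 (K = -(-2 - 3)*(-7)/4 = -(-5)*(-7)/4 = -¼*35 = -35/4 ≈ -8.7500)
Q(X) = -½ + X
√(Q(K) - 1430) = √((-½ - 35/4) - 1430) = √(-37/4 - 1430) = √(-5757/4) = I*√5757/2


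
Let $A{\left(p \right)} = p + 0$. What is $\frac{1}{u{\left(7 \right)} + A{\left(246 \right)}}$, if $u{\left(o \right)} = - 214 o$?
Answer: $- \frac{1}{1252} \approx -0.00079872$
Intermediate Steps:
$A{\left(p \right)} = p$
$\frac{1}{u{\left(7 \right)} + A{\left(246 \right)}} = \frac{1}{\left(-214\right) 7 + 246} = \frac{1}{-1498 + 246} = \frac{1}{-1252} = - \frac{1}{1252}$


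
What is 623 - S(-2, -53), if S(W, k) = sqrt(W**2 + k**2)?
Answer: 623 - sqrt(2813) ≈ 569.96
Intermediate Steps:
623 - S(-2, -53) = 623 - sqrt((-2)**2 + (-53)**2) = 623 - sqrt(4 + 2809) = 623 - sqrt(2813)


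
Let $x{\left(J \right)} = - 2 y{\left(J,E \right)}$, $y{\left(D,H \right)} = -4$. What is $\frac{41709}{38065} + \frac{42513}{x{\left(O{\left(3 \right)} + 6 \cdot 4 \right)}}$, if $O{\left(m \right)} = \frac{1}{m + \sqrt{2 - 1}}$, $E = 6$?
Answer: $\frac{1618591017}{304520} \approx 5315.2$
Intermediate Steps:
$O{\left(m \right)} = \frac{1}{1 + m}$ ($O{\left(m \right)} = \frac{1}{m + \sqrt{1}} = \frac{1}{m + 1} = \frac{1}{1 + m}$)
$x{\left(J \right)} = 8$ ($x{\left(J \right)} = \left(-2\right) \left(-4\right) = 8$)
$\frac{41709}{38065} + \frac{42513}{x{\left(O{\left(3 \right)} + 6 \cdot 4 \right)}} = \frac{41709}{38065} + \frac{42513}{8} = \frac{1618591017}{304520}$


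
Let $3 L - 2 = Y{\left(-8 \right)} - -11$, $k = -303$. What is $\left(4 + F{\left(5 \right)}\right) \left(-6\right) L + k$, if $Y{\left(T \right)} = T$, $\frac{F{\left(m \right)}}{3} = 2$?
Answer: $-403$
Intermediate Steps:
$F{\left(m \right)} = 6$ ($F{\left(m \right)} = 3 \cdot 2 = 6$)
$L = \frac{5}{3}$ ($L = \frac{2}{3} + \frac{-8 - -11}{3} = \frac{2}{3} + \frac{-8 + 11}{3} = \frac{2}{3} + \frac{1}{3} \cdot 3 = \frac{2}{3} + 1 = \frac{5}{3} \approx 1.6667$)
$\left(4 + F{\left(5 \right)}\right) \left(-6\right) L + k = \left(4 + 6\right) \left(-6\right) \frac{5}{3} - 303 = 10 \left(-6\right) \frac{5}{3} - 303 = \left(-60\right) \frac{5}{3} - 303 = -100 - 303 = -403$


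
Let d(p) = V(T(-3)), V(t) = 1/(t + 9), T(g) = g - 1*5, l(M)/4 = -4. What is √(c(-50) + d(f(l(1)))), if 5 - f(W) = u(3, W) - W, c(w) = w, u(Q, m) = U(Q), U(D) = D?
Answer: 7*I ≈ 7.0*I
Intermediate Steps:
l(M) = -16 (l(M) = 4*(-4) = -16)
u(Q, m) = Q
T(g) = -5 + g (T(g) = g - 5 = -5 + g)
f(W) = 2 + W (f(W) = 5 - (3 - W) = 5 + (-3 + W) = 2 + W)
V(t) = 1/(9 + t)
d(p) = 1 (d(p) = 1/(9 + (-5 - 3)) = 1/(9 - 8) = 1/1 = 1)
√(c(-50) + d(f(l(1)))) = √(-50 + 1) = √(-49) = 7*I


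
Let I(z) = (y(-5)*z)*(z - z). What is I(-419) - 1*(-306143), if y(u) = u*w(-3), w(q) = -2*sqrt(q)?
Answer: 306143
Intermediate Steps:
y(u) = -2*I*u*sqrt(3) (y(u) = u*(-2*I*sqrt(3)) = -2*I*u*sqrt(3))
I(z) = 0 (I(z) = ((-2*I*(-5)*sqrt(3))*z)*(z - z) = ((10*I*sqrt(3))*z)*0 = (10*I*z*sqrt(3))*0 = 0)
I(-419) - 1*(-306143) = 0 - 1*(-306143) = 0 + 306143 = 306143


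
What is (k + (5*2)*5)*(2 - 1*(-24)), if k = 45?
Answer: 2470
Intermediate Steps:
(k + (5*2)*5)*(2 - 1*(-24)) = (45 + (5*2)*5)*(2 - 1*(-24)) = (45 + 10*5)*(2 + 24) = (45 + 50)*26 = 95*26 = 2470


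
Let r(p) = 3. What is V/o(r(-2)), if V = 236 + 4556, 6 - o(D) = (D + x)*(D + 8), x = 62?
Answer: -4792/709 ≈ -6.7588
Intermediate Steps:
o(D) = 6 - (8 + D)*(62 + D) (o(D) = 6 - (D + 62)*(D + 8) = 6 - (62 + D)*(8 + D) = 6 - (8 + D)*(62 + D))
V = 4792
V/o(r(-2)) = 4792/(-490 - 1*3**2 - 70*3) = 4792/(-490 - 1*9 - 210) = 4792/(-490 - 9 - 210) = 4792/(-709) = 4792*(-1/709) = -4792/709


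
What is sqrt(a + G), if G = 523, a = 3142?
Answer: sqrt(3665) ≈ 60.539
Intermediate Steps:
sqrt(a + G) = sqrt(3142 + 523) = sqrt(3665)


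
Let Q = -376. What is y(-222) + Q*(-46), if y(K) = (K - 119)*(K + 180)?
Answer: 31618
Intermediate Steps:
y(K) = (-119 + K)*(180 + K)
y(-222) + Q*(-46) = (-21420 + (-222)² + 61*(-222)) - 376*(-46) = (-21420 + 49284 - 13542) + 17296 = 14322 + 17296 = 31618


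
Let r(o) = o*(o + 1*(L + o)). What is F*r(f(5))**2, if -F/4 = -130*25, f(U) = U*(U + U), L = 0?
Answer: 325000000000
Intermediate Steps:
f(U) = 2*U**2 (f(U) = U*(2*U) = 2*U**2)
r(o) = 2*o**2 (r(o) = o*(o + 1*(0 + o)) = o*(o + 1*o) = o*(o + o) = o*(2*o) = 2*o**2)
F = 13000 (F = -(-520)*25 = -4*(-3250) = 13000)
F*r(f(5))**2 = 13000*(2*(2*5**2)**2)**2 = 13000*(2*(2*25)**2)**2 = 13000*(2*50**2)**2 = 13000*(2*2500)**2 = 13000*5000**2 = 13000*25000000 = 325000000000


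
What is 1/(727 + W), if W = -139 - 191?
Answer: 1/397 ≈ 0.0025189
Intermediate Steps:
W = -330
1/(727 + W) = 1/(727 - 330) = 1/397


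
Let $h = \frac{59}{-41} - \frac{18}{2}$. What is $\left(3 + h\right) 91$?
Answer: $- \frac{27755}{41} \approx -676.95$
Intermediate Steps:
$h = - \frac{428}{41}$ ($h = 59 \left(- \frac{1}{41}\right) - 9 = - \frac{59}{41} - 9 = - \frac{428}{41} \approx -10.439$)
$\left(3 + h\right) 91 = \left(3 - \frac{428}{41}\right) 91 = \left(- \frac{305}{41}\right) 91 = - \frac{27755}{41}$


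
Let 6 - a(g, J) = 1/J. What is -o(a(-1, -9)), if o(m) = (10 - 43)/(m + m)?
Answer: 27/10 ≈ 2.7000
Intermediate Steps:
a(g, J) = 6 - 1/J
o(m) = -33/(2*m) (o(m) = -33*1/(2*m) = -33/(2*m))
-o(a(-1, -9)) = -(-33)/(2*(6 - 1/(-9))) = -(-33)/(2*(6 - 1*(-⅑))) = -(-33)/(2*(6 + ⅑)) = -(-33)/(2*55/9) = -(-33)*9/(2*55) = -1*(-27/10) = 27/10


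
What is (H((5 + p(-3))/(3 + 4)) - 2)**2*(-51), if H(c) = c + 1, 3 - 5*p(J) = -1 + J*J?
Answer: -459/49 ≈ -9.3673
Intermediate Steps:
p(J) = 4/5 - J**2/5 (p(J) = 3/5 - (-1 + J*J)/5 = 3/5 - (-1 + J**2)/5 = 3/5 + (1/5 - J**2/5) = 4/5 - J**2/5)
H(c) = 1 + c
(H((5 + p(-3))/(3 + 4)) - 2)**2*(-51) = ((1 + (5 + (4/5 - 1/5*(-3)**2))/(3 + 4)) - 2)**2*(-51) = ((1 + (5 + (4/5 - 1/5*9))/7) - 2)**2*(-51) = ((1 + (5 + (4/5 - 9/5))*(1/7)) - 2)**2*(-51) = ((1 + (5 - 1)*(1/7)) - 2)**2*(-51) = ((1 + 4*(1/7)) - 2)**2*(-51) = ((1 + 4/7) - 2)**2*(-51) = (11/7 - 2)**2*(-51) = (-3/7)**2*(-51) = (9/49)*(-51) = -459/49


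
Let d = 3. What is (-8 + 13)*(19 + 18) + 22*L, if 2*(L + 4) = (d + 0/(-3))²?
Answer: 196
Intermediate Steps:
L = ½ (L = -4 + (3 + 0/(-3))²/2 = -4 + (3 + 0*(-⅓))²/2 = -4 + (3 + 0)²/2 = -4 + (½)*3² = -4 + (½)*9 = -4 + 9/2 = ½ ≈ 0.50000)
(-8 + 13)*(19 + 18) + 22*L = (-8 + 13)*(19 + 18) + 22*(½) = 5*37 + 11 = 185 + 11 = 196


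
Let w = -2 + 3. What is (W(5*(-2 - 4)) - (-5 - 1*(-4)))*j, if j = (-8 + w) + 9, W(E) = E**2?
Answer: 1802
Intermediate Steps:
w = 1
j = 2 (j = (-8 + 1) + 9 = -7 + 9 = 2)
(W(5*(-2 - 4)) - (-5 - 1*(-4)))*j = ((5*(-2 - 4))**2 - (-5 - 1*(-4)))*2 = ((5*(-6))**2 - (-5 + 4))*2 = ((-30)**2 - 1*(-1))*2 = (900 + 1)*2 = 901*2 = 1802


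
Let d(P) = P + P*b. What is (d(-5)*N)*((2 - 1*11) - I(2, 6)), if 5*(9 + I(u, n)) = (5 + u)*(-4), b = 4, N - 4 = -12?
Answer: 1120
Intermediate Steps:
N = -8 (N = 4 - 12 = -8)
d(P) = 5*P (d(P) = P + P*4 = P + 4*P = 5*P)
I(u, n) = -13 - 4*u/5 (I(u, n) = -9 + ((5 + u)*(-4))/5 = -9 + (-20 - 4*u)/5 = -9 + (-4 - 4*u/5) = -13 - 4*u/5)
(d(-5)*N)*((2 - 1*11) - I(2, 6)) = ((5*(-5))*(-8))*((2 - 1*11) - (-13 - ⅘*2)) = (-25*(-8))*((2 - 11) - (-13 - 8/5)) = 200*(-9 - 1*(-73/5)) = 200*(-9 + 73/5) = 200*(28/5) = 1120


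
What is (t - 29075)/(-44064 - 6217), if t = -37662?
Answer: 6067/4571 ≈ 1.3273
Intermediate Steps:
(t - 29075)/(-44064 - 6217) = (-37662 - 29075)/(-44064 - 6217) = -66737/(-50281) = -66737*(-1/50281) = 6067/4571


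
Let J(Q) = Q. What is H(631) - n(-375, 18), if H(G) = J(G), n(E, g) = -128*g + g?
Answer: 2917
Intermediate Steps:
n(E, g) = -127*g
H(G) = G
H(631) - n(-375, 18) = 631 - (-127)*18 = 631 - 1*(-2286) = 631 + 2286 = 2917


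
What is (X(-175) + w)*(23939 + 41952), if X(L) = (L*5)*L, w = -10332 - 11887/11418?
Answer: 107428593296017/11418 ≈ 9.4087e+9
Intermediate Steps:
w = -117982663/11418 (w = -10332 - 11887*1/11418 = -10332 - 11887/11418 = -117982663/11418 ≈ -10333.)
X(L) = 5*L² (X(L) = (5*L)*L = 5*L²)
(X(-175) + w)*(23939 + 41952) = (5*(-175)² - 117982663/11418)*(23939 + 41952) = (5*30625 - 117982663/11418)*65891 = (153125 - 117982663/11418)*65891 = (1630398587/11418)*65891 = 107428593296017/11418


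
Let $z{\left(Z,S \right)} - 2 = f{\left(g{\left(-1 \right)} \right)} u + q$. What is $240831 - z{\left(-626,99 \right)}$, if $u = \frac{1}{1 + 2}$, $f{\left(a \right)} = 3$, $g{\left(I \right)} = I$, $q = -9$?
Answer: $240837$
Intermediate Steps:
$u = \frac{1}{3} \approx 0.33333$
$z{\left(Z,S \right)} = -6$ ($z{\left(Z,S \right)} = 2 + \left(3 \cdot \frac{1}{3} - 9\right) = 2 + \left(1 - 9\right) = 2 - 8 = -6$)
$240831 - z{\left(-626,99 \right)} = 240831 - -6 = 240831 + 6 = 240837$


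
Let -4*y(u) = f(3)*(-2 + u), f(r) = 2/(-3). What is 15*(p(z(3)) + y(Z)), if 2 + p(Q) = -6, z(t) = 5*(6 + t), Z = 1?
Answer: -245/2 ≈ -122.50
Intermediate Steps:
f(r) = -2/3 (f(r) = 2*(-1/3) = -2/3)
z(t) = 30 + 5*t
p(Q) = -8 (p(Q) = -2 - 6 = -8)
y(u) = -1/3 + u/6 (y(u) = -(-1)*(-2 + u)/6 = -(4/3 - 2*u/3)/4 = -1/3 + u/6)
15*(p(z(3)) + y(Z)) = 15*(-8 + (-1/3 + (1/6)*1)) = 15*(-8 + (-1/3 + 1/6)) = 15*(-8 - 1/6) = 15*(-49/6) = -245/2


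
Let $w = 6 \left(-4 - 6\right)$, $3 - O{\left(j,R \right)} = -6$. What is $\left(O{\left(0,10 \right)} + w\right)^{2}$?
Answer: $2601$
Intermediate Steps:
$O{\left(j,R \right)} = 9$ ($O{\left(j,R \right)} = 3 - -6 = 3 + 6 = 9$)
$w = -60$ ($w = 6 \left(-10\right) = -60$)
$\left(O{\left(0,10 \right)} + w\right)^{2} = \left(9 - 60\right)^{2} = \left(-51\right)^{2} = 2601$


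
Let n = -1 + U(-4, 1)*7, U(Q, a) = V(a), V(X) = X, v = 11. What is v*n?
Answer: 66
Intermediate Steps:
U(Q, a) = a
n = 6 (n = -1 + 1*7 = -1 + 7 = 6)
v*n = 11*6 = 66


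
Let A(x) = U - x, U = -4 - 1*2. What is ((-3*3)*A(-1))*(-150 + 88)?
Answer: -2790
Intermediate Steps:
U = -6 (U = -4 - 2 = -6)
A(x) = -6 - x
((-3*3)*A(-1))*(-150 + 88) = ((-3*3)*(-6 - 1*(-1)))*(-150 + 88) = -9*(-6 + 1)*(-62) = -9*(-5)*(-62) = 45*(-62) = -2790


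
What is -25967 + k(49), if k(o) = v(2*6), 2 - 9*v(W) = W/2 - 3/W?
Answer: -311609/12 ≈ -25967.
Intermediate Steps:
v(W) = 2/9 - W/18 + 1/(3*W) (v(W) = 2/9 - (W/2 - 3/W)/9 = 2/9 + (-W/18 + 1/(3*W)) = 2/9 - W/18 + 1/(3*W))
k(o) = -5/12 (k(o) = (6 - 2*6*(-4 + 2*6))/(18*((2*6))) = (1/18)*(6 - 1*12*(-4 + 12))/12 = (1/18)*(1/12)*(6 - 1*12*8) = (1/18)*(1/12)*(6 - 96) = (1/18)*(1/12)*(-90) = -5/12)
-25967 + k(49) = -25967 - 5/12 = -311609/12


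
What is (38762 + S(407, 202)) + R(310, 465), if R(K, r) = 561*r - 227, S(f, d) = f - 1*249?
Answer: 299558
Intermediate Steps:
S(f, d) = -249 + f (S(f, d) = f - 249 = -249 + f)
R(K, r) = -227 + 561*r
(38762 + S(407, 202)) + R(310, 465) = (38762 + (-249 + 407)) + (-227 + 561*465) = (38762 + 158) + (-227 + 260865) = 38920 + 260638 = 299558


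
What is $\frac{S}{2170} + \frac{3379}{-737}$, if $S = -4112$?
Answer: $- \frac{5181487}{799645} \approx -6.4797$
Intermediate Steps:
$\frac{S}{2170} + \frac{3379}{-737} = - \frac{4112}{2170} + \frac{3379}{-737} = \left(-4112\right) \frac{1}{2170} + 3379 \left(- \frac{1}{737}\right) = - \frac{2056}{1085} - \frac{3379}{737} = - \frac{5181487}{799645}$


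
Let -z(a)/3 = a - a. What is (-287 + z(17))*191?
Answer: -54817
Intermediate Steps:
z(a) = 0 (z(a) = -3*(a - a) = -3*0 = 0)
(-287 + z(17))*191 = (-287 + 0)*191 = -287*191 = -54817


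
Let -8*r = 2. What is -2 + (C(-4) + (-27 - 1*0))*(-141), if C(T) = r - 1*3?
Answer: 17053/4 ≈ 4263.3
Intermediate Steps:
r = -¼ (r = -⅛*2 = -¼ ≈ -0.25000)
C(T) = -13/4 (C(T) = -¼ - 1*3 = -¼ - 3 = -13/4)
-2 + (C(-4) + (-27 - 1*0))*(-141) = -2 + (-13/4 + (-27 - 1*0))*(-141) = -2 + (-13/4 + (-27 + 0))*(-141) = -2 + (-13/4 - 27)*(-141) = -2 - 121/4*(-141) = -2 + 17061/4 = 17053/4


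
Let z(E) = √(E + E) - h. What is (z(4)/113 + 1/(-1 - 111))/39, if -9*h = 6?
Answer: -115/1480752 + 2*√2/4407 ≈ 0.00056414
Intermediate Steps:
h = -⅔ (h = -⅑*6 = -⅔ ≈ -0.66667)
z(E) = ⅔ + √2*√E (z(E) = √(E + E) - 1*(-⅔) = √(2*E) + ⅔ = √2*√E + ⅔ = ⅔ + √2*√E)
(z(4)/113 + 1/(-1 - 111))/39 = ((⅔ + √2*√4)/113 + 1/(-1 - 111))/39 = ((⅔ + √2*2)*(1/113) + 1/(-112))*(1/39) = ((⅔ + 2*√2)*(1/113) - 1/112)*(1/39) = ((2/339 + 2*√2/113) - 1/112)*(1/39) = (-115/37968 + 2*√2/113)*(1/39) = -115/1480752 + 2*√2/4407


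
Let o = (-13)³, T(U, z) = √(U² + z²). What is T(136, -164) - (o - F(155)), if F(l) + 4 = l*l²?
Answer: 3726068 + 4*√2837 ≈ 3.7263e+6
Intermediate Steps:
F(l) = -4 + l³ (F(l) = -4 + l*l² = -4 + l³)
o = -2197
T(136, -164) - (o - F(155)) = √(136² + (-164)²) - (-2197 - (-4 + 155³)) = √(18496 + 26896) - (-2197 - (-4 + 3723875)) = √45392 - (-2197 - 1*3723871) = 4*√2837 - (-2197 - 3723871) = 4*√2837 - 1*(-3726068) = 4*√2837 + 3726068 = 3726068 + 4*√2837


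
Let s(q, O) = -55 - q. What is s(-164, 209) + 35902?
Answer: 36011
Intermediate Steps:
s(-164, 209) + 35902 = (-55 - 1*(-164)) + 35902 = (-55 + 164) + 35902 = 109 + 35902 = 36011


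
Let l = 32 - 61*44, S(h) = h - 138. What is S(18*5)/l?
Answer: 4/221 ≈ 0.018100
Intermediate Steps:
S(h) = -138 + h
l = -2652 (l = 32 - 2684 = -2652)
S(18*5)/l = (-138 + 18*5)/(-2652) = (-138 + 90)*(-1/2652) = -48*(-1/2652) = 4/221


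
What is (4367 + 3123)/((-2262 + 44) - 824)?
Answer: -3745/1521 ≈ -2.4622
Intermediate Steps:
(4367 + 3123)/((-2262 + 44) - 824) = 7490/(-2218 - 824) = 7490/(-3042) = 7490*(-1/3042) = -3745/1521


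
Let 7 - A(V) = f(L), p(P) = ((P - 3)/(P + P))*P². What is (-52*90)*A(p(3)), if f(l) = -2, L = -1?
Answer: -42120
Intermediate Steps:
p(P) = P*(-3 + P)/2 (p(P) = ((-3 + P)/((2*P)))*P² = ((-3 + P)*(1/(2*P)))*P² = ((-3 + P)/(2*P))*P² = P*(-3 + P)/2)
A(V) = 9 (A(V) = 7 - 1*(-2) = 7 + 2 = 9)
(-52*90)*A(p(3)) = -52*90*9 = -4680*9 = -42120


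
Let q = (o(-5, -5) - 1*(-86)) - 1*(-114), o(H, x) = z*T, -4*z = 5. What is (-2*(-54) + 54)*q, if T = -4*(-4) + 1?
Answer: 57915/2 ≈ 28958.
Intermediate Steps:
z = -5/4 (z = -¼*5 = -5/4 ≈ -1.2500)
T = 17 (T = 16 + 1 = 17)
o(H, x) = -85/4 (o(H, x) = -5/4*17 = -85/4)
q = 715/4 (q = (-85/4 - 1*(-86)) - 1*(-114) = (-85/4 + 86) + 114 = 259/4 + 114 = 715/4 ≈ 178.75)
(-2*(-54) + 54)*q = (-2*(-54) + 54)*(715/4) = (108 + 54)*(715/4) = 162*(715/4) = 57915/2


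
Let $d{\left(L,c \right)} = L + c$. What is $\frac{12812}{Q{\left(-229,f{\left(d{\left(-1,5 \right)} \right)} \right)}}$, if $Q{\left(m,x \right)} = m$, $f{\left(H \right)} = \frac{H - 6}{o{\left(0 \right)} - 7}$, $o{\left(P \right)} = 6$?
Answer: $- \frac{12812}{229} \approx -55.948$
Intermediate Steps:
$f{\left(H \right)} = 6 - H$ ($f{\left(H \right)} = \frac{H - 6}{6 - 7} = \frac{-6 + H}{-1} = \left(-6 + H\right) \left(-1\right) = 6 - H$)
$\frac{12812}{Q{\left(-229,f{\left(d{\left(-1,5 \right)} \right)} \right)}} = \frac{12812}{-229} = 12812 \left(- \frac{1}{229}\right) = - \frac{12812}{229}$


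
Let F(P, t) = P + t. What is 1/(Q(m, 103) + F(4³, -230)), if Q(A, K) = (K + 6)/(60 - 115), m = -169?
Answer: -55/9239 ≈ -0.0059530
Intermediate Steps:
Q(A, K) = -6/55 - K/55 (Q(A, K) = (6 + K)/(-55) = (6 + K)*(-1/55) = -6/55 - K/55)
1/(Q(m, 103) + F(4³, -230)) = 1/((-6/55 - 1/55*103) + (4³ - 230)) = 1/((-6/55 - 103/55) + (64 - 230)) = 1/(-109/55 - 166) = 1/(-9239/55) = -55/9239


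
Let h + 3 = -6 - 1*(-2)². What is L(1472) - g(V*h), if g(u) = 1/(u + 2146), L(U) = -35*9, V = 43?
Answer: -499906/1587 ≈ -315.00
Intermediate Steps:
h = -13 (h = -3 + (-6 - 1*(-2)²) = -3 + (-6 - 1*4) = -3 + (-6 - 4) = -3 - 10 = -13)
L(U) = -315
g(u) = 1/(2146 + u)
L(1472) - g(V*h) = -315 - 1/(2146 + 43*(-13)) = -315 - 1/(2146 - 559) = -315 - 1/1587 = -499906/1587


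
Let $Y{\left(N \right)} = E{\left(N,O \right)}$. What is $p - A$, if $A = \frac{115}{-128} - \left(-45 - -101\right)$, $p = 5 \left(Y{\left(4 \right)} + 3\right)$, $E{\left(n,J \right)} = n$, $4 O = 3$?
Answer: $\frac{11763}{128} \approx 91.898$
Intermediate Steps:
$O = \frac{3}{4}$ ($O = \frac{1}{4} \cdot 3 = \frac{3}{4} \approx 0.75$)
$Y{\left(N \right)} = N$
$p = 35$ ($p = 5 \left(4 + 3\right) = 5 \cdot 7 = 35$)
$A = - \frac{7283}{128}$ ($A = 115 \left(- \frac{1}{128}\right) - \left(-45 + 101\right) = - \frac{115}{128} - 56 = - \frac{7283}{128} \approx -56.898$)
$p - A = 35 - - \frac{7283}{128} = 35 + \frac{7283}{128} = \frac{11763}{128}$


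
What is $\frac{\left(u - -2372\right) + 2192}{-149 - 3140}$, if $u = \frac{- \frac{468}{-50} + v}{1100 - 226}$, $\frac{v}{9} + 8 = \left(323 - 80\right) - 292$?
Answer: $- \frac{9064619}{6533150} \approx -1.3875$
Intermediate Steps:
$v = -513$ ($v = -72 + 9 \left(\left(323 - 80\right) - 292\right) = -72 + 9 \left(243 - 292\right) = -72 + 9 \left(-49\right) = -72 - 441 = -513$)
$u = - \frac{12591}{21850}$ ($u = \frac{- \frac{468}{-50} - 513}{1100 - 226} = \frac{\left(-468\right) \left(- \frac{1}{50}\right) - 513}{874} = \left(\frac{234}{25} - 513\right) \frac{1}{874} = \left(- \frac{12591}{25}\right) \frac{1}{874} = - \frac{12591}{21850} \approx -0.57625$)
$\frac{\left(u - -2372\right) + 2192}{-149 - 3140} = \frac{\left(- \frac{12591}{21850} - -2372\right) + 2192}{-149 - 3140} = \frac{\left(- \frac{12591}{21850} + 2372\right) + 2192}{-3289} = \left(\frac{51815609}{21850} + 2192\right) \left(- \frac{1}{3289}\right) = \frac{99710809}{21850} \left(- \frac{1}{3289}\right) = - \frac{9064619}{6533150}$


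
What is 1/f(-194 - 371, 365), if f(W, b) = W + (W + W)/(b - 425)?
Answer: -6/3277 ≈ -0.0018309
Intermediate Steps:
f(W, b) = W + 2*W/(-425 + b) (f(W, b) = W + (2*W)/(-425 + b) = W + 2*W/(-425 + b))
1/f(-194 - 371, 365) = 1/((-194 - 371)*(-423 + 365)/(-425 + 365)) = 1/(-565*(-58)/(-60)) = 1/(-565*(-1/60)*(-58)) = 1/(-3277/6) = -6/3277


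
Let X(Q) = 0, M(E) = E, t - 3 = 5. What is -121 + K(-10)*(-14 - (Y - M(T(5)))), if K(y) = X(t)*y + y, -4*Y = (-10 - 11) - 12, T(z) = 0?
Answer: 203/2 ≈ 101.50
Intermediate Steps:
t = 8 (t = 3 + 5 = 8)
Y = 33/4 (Y = -((-10 - 11) - 12)/4 = -(-21 - 12)/4 = -¼*(-33) = 33/4 ≈ 8.2500)
K(y) = y (K(y) = 0*y + y = 0 + y = y)
-121 + K(-10)*(-14 - (Y - M(T(5)))) = -121 - 10*(-14 - (33/4 - 1*0)) = -121 - 10*(-14 - (33/4 + 0)) = -121 - 10*(-14 - 1*33/4) = -121 - 10*(-14 - 33/4) = -121 - 10*(-89/4) = -121 + 445/2 = 203/2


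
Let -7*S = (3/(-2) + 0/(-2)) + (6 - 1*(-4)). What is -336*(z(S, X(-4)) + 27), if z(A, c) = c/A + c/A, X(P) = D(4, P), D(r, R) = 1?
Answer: -144816/17 ≈ -8518.6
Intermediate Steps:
X(P) = 1
S = -17/14 (S = -((3/(-2) + 0/(-2)) + (6 - 1*(-4)))/7 = -((3*(-½) + 0*(-½)) + (6 + 4))/7 = -((-3/2 + 0) + 10)/7 = -(-3/2 + 10)/7 = -⅐*17/2 = -17/14 ≈ -1.2143)
z(A, c) = 2*c/A
-336*(z(S, X(-4)) + 27) = -336*(2*1/(-17/14) + 27) = -336*(2*1*(-14/17) + 27) = -336*(-28/17 + 27) = -336*431/17 = -144816/17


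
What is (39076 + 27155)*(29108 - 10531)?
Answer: 1230373287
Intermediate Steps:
(39076 + 27155)*(29108 - 10531) = 66231*18577 = 1230373287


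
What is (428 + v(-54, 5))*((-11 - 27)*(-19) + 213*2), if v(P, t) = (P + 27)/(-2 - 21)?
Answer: 11331908/23 ≈ 4.9269e+5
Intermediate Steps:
v(P, t) = -27/23 - P/23 (v(P, t) = (27 + P)/(-23) = (27 + P)*(-1/23) = -27/23 - P/23)
(428 + v(-54, 5))*((-11 - 27)*(-19) + 213*2) = (428 + (-27/23 - 1/23*(-54)))*((-11 - 27)*(-19) + 213*2) = (428 + (-27/23 + 54/23))*(-38*(-19) + 426) = (428 + 27/23)*(722 + 426) = (9871/23)*1148 = 11331908/23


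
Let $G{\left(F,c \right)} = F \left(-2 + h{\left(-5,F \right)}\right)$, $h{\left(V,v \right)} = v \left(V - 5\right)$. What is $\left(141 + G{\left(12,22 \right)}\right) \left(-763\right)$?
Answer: $1009449$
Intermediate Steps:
$h{\left(V,v \right)} = v \left(-5 + V\right)$
$G{\left(F,c \right)} = F \left(-2 - 10 F\right)$ ($G{\left(F,c \right)} = F \left(-2 + F \left(-5 - 5\right)\right) = F \left(-2 + F \left(-10\right)\right) = F \left(-2 - 10 F\right)$)
$\left(141 + G{\left(12,22 \right)}\right) \left(-763\right) = \left(141 - 24 \left(1 + 5 \cdot 12\right)\right) \left(-763\right) = \left(141 - 24 \left(1 + 60\right)\right) \left(-763\right) = \left(141 - 24 \cdot 61\right) \left(-763\right) = \left(141 - 1464\right) \left(-763\right) = \left(-1323\right) \left(-763\right) = 1009449$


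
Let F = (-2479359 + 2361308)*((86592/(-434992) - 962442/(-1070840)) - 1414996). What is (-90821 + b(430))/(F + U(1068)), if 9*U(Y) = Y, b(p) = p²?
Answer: 4108372600138980/7294605330575470265849 ≈ 5.6321e-7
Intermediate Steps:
U(Y) = Y/9
F = 2431535108464456415203/14556463540 (F = -118051*((86592*(-1/434992) - 962442*(-1/1070840)) - 1414996) = -118051*((-5412/27187 + 481221/535420) - 1414996) = -118051*(10185262287/14556463540 - 1414996) = -118051*(-20597327497983553/14556463540) = 2431535108464456415203/14556463540 ≈ 1.6704e+11)
(-90821 + b(430))/(F + U(1068)) = (-90821 + 430²)/(2431535108464456415203/14556463540 + (⅑)*1068) = (-90821 + 184900)/(2431535108464456415203/14556463540 + 356/3) = 94079/(7294605330575470265849/43669390620) = 94079*(43669390620/7294605330575470265849) = 4108372600138980/7294605330575470265849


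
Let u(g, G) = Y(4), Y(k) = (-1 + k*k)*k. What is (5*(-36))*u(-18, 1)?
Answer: -10800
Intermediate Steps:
Y(k) = k*(-1 + k²) (Y(k) = (-1 + k²)*k = k*(-1 + k²))
u(g, G) = 60 (u(g, G) = 4³ - 1*4 = 64 - 4 = 60)
(5*(-36))*u(-18, 1) = (5*(-36))*60 = -180*60 = -10800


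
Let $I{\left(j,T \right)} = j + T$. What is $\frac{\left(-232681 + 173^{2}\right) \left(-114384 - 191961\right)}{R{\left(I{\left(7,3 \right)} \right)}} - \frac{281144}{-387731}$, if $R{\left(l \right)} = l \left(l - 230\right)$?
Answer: $- \frac{54733570626536}{1938655} \approx -2.8233 \cdot 10^{7}$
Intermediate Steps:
$I{\left(j,T \right)} = T + j$
$R{\left(l \right)} = l \left(-230 + l\right)$
$\frac{\left(-232681 + 173^{2}\right) \left(-114384 - 191961\right)}{R{\left(I{\left(7,3 \right)} \right)}} - \frac{281144}{-387731} = \frac{\left(-232681 + 173^{2}\right) \left(-114384 - 191961\right)}{\left(3 + 7\right) \left(-230 + \left(3 + 7\right)\right)} - \frac{281144}{-387731} = \frac{\left(-232681 + 29929\right) \left(-306345\right)}{10 \left(-230 + 10\right)} - - \frac{281144}{387731} = \frac{\left(-202752\right) \left(-306345\right)}{10 \left(-220\right)} + \frac{281144}{387731} = \frac{62112061440}{-2200} + \frac{281144}{387731} = 62112061440 \left(- \frac{1}{2200}\right) + \frac{281144}{387731} = - \frac{141163776}{5} + \frac{281144}{387731} = - \frac{54733570626536}{1938655}$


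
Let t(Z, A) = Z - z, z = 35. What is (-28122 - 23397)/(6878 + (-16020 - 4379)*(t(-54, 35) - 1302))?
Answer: -17173/9460629 ≈ -0.0018152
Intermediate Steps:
t(Z, A) = -35 + Z (t(Z, A) = Z - 1*35 = Z - 35 = -35 + Z)
(-28122 - 23397)/(6878 + (-16020 - 4379)*(t(-54, 35) - 1302)) = (-28122 - 23397)/(6878 + (-16020 - 4379)*((-35 - 54) - 1302)) = -51519/(6878 - 20399*(-89 - 1302)) = -51519/(6878 - 20399*(-1391)) = -51519/(6878 + 28375009) = -51519/28381887 = -51519*1/28381887 = -17173/9460629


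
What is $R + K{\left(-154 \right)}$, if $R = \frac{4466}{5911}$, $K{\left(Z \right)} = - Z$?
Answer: $\frac{914760}{5911} \approx 154.76$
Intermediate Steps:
$R = \frac{4466}{5911}$ ($R = 4466 \cdot \frac{1}{5911} = \frac{4466}{5911} \approx 0.75554$)
$R + K{\left(-154 \right)} = \frac{4466}{5911} - -154 = \frac{4466}{5911} + 154 = \frac{914760}{5911}$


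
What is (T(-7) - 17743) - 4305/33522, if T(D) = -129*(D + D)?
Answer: -178081473/11174 ≈ -15937.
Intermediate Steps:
T(D) = -258*D
(T(-7) - 17743) - 4305/33522 = (-258*(-7) - 17743) - 4305/33522 = (1806 - 17743) - 4305*1/33522 = -15937 - 1435/11174 = -178081473/11174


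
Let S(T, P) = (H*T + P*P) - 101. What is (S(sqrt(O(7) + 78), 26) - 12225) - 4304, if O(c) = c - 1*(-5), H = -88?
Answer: -15954 - 264*sqrt(10) ≈ -16789.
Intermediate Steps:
O(c) = 5 + c (O(c) = c + 5 = 5 + c)
S(T, P) = -101 + P**2 - 88*T (S(T, P) = (-88*T + P*P) - 101 = (-88*T + P**2) - 101 = (P**2 - 88*T) - 101 = -101 + P**2 - 88*T)
(S(sqrt(O(7) + 78), 26) - 12225) - 4304 = ((-101 + 26**2 - 88*sqrt((5 + 7) + 78)) - 12225) - 4304 = ((-101 + 676 - 88*sqrt(12 + 78)) - 12225) - 4304 = ((-101 + 676 - 264*sqrt(10)) - 12225) - 4304 = ((575 - 264*sqrt(10)) - 12225) - 4304 = (-11650 - 264*sqrt(10)) - 4304 = -15954 - 264*sqrt(10)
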